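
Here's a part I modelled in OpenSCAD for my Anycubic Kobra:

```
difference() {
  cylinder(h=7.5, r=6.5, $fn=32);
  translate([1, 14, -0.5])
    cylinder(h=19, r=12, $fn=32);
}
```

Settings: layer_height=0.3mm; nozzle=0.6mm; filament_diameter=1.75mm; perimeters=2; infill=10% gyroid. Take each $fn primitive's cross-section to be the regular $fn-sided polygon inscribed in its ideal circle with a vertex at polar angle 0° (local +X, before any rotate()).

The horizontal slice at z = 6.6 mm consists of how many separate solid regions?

1

At z = 6.6 mm: the cylinder: section is a regular 32-gon, circumradius r=6.5; the r=12 cylinder at (1, 14) gives a regular 32-gon of circumradius 12 (constant along its height); After the difference (first − rest): starting from the r=6.5 cylinder, the r=12 cylinder at (1, 14) partially overlaps it — only the 33.78 mm² overlap (of its 449.49 mm²) is removed, clipping the outline — 1 connected region. The result has 1 disconnected region.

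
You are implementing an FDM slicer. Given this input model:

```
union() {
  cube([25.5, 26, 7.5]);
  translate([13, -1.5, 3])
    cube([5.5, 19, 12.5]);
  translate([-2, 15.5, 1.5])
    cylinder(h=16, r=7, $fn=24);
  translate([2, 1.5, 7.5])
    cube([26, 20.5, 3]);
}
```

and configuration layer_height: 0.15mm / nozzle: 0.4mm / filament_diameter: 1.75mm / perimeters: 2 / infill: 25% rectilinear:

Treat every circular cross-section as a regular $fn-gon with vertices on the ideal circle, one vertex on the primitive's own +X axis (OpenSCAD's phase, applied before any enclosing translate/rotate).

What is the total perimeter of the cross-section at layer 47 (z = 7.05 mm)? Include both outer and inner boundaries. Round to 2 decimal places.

118.62 mm

At z = 7.05 mm: the cube is present — its section is the full 25.5×26 rectangle (perimeter 103.00 mm); the 5.5×19 cube at (13, -1.5) contributes its full rectangle (perimeter 49.00 mm); the r=7 cylinder at (-2, 15.5) contributes a regular 24-gon of circumradius 7 (perimeter = 2·24·7.000·sin(180°/24) = 43.86 mm); the cube at (2, 1.5) does not reach this height (z outside [7.5, 10.5]); Taking the union: the regions partially overlap (shared area 144.88 mm²), so the edge portions inside another operand are dropped and the merged outline is re-measured after clipping — boundary = 118.62 mm. Overall, the cross-section is a single solid region. Total boundary length (outer) = 118.62 mm.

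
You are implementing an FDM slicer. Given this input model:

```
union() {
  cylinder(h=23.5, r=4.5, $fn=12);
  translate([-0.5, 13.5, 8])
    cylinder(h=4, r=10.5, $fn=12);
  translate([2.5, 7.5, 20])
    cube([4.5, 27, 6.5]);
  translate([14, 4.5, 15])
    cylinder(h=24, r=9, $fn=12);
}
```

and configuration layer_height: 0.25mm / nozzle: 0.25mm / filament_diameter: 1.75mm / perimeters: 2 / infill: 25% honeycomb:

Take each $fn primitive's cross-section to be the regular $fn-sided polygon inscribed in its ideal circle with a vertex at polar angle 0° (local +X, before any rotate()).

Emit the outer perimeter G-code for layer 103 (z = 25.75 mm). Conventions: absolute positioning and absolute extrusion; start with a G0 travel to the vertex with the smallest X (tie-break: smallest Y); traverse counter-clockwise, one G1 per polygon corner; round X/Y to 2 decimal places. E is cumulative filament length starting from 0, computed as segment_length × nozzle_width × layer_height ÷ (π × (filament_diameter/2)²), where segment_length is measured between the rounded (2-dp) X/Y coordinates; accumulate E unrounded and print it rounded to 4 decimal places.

G0 X2.50 Y7.50 Z25.75
G1 X5.80 Y7.50 E0.0857
G1 X5.00 Y4.50 E0.1664
G1 X6.21 Y0.00 E0.2875
G1 X9.50 Y-3.29 E0.4084
G1 X14.00 Y-4.50 E0.5295
G1 X18.50 Y-3.29 E0.6506
G1 X21.79 Y0.00 E0.7715
G1 X23.00 Y4.50 E0.8926
G1 X21.79 Y9.00 E1.0136
G1 X18.50 Y12.29 E1.1345
G1 X14.00 Y13.50 E1.2556
G1 X9.50 Y12.29 E1.3767
G1 X7.00 Y9.79 E1.4686
G1 X7.00 Y34.50 E2.1107
G1 X2.50 Y34.50 E2.2276
G1 X2.50 Y7.50 E2.9292

At z = 25.75 mm: the cylinder is absent (z outside [0, 23.5]); the cylinder at (-0.5, 13.5) is absent (z outside [8, 12]); the 4.5×27 cube at (2.5, 7.5) contributes its full rectangle; the cylinder at (14, 4.5): section is a regular 12-gon, circumradius r=9; Combining (union): the regions partially overlap (shared area 1.81 mm²), so overlapping operands fuse into one piece — 1 connected region. The outline is a single polygon with 16 vertices. Extrusion per mm of travel: 0.25 × 0.25 / (π × 0.875²) = 0.025984. Accumulating E over each segment gives final E = 2.9292.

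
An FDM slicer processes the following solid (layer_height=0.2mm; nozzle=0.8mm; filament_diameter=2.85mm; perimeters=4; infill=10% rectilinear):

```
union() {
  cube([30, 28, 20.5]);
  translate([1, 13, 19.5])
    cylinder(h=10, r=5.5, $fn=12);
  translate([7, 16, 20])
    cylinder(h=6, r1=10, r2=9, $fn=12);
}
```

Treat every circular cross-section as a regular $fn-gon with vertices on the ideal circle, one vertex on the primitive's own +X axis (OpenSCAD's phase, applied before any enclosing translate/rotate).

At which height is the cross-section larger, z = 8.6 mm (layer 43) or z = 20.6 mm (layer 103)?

layer 43 (z = 8.6 mm)

Layer 43 (z = 8.6): the cube is present — its section is the full 30×28 rectangle (area 840.00 mm²); the cylinder at (1, 13) is not intersected at this z (z outside [19.5, 29.5]); the cone at (7, 16) is not intersected at this z (z outside [20, 26]); Combining (union): only the 30×28 cube is present, so the union is just that shape — area = 840.00 mm². So its area = 840.00 mm². Layer 103 (z = 20.6): the cube is not intersected at this z (z outside [0, 20.5]); the r=5.5 cylinder at (1, 13) contributes a regular 12-gon of circumradius 5.5 (area = (12/2)·5.500²·sin(360°/12) = 90.75 mm²); the cone at (7, 16) (r1=10→r2=9) has section circumradius 9.900 here — a regular 12-gon (area = (12/2)·9.900²·sin(360°/12) = 294.03 mm²); Combining (union): the regions partially overlap — summed areas 384.78 mm² minus the doubly-counted overlap 71.49 mm² gives 313.29 mm² — area = 313.29 mm². So its area = 313.29 mm². Layer 43 is larger (840.00 vs 313.29 mm²).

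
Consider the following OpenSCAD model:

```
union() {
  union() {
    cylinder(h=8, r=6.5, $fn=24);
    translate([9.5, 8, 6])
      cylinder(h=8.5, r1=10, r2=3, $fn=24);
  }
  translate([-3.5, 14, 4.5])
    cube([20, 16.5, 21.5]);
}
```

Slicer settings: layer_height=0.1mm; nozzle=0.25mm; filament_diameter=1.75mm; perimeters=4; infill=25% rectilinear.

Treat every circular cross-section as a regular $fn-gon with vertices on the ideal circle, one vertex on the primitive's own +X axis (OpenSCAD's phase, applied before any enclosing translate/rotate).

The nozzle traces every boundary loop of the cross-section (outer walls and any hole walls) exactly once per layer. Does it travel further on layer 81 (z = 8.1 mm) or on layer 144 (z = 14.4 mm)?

layer 81 (z = 8.1 mm)

Layer 81 (z = 8.1): the cylinder does not reach this height (z outside [0, 8]); the cone at (9.5, 8): at t=0.247 of its height the radius interpolates to r₁+(r₂−r₁)t = 8.271, giving a regular 24-gon of that circumradius (perimeter = 2·24·8.271·sin(180°/24) = 51.82 mm); Combining (union): only the cone at (9.5, 8) is present, so the union is just that shape — boundary = 51.82 mm; the cube at (-3.5, 14) (footprint 20×16.5) is included at this height (perimeter 73.00 mm); Combining (union): the regions partially overlap (shared area 17.16 mm²), so the edge portions inside another operand are dropped and the merged outline is re-measured after clipping — boundary = 101.06 mm. So its perimeter = 101.06 mm. Layer 144 (z = 14.4): the cylinder is not intersected at this z (z outside [0, 8]); the cone at (9.5, 8): at t=0.988 of its height the radius interpolates to r₁+(r₂−r₁)t = 3.082, giving a regular 24-gon of that circumradius (perimeter = 2·24·3.082·sin(180°/24) = 19.31 mm); Combining (union): only the cone at (9.5, 8) is present, so the union is just that shape — boundary = 19.31 mm; the cube at (-3.5, 14) is present — its section is the full 20×16.5 rectangle (perimeter 73.00 mm); Combining (union): the 2 present regions are separate (no shared area or edge), so areas and boundary lengths simply add and each stays a separate island — boundary = 92.31 mm. So its perimeter = 92.31 mm. Layer 81 is larger (101.06 vs 92.31 mm).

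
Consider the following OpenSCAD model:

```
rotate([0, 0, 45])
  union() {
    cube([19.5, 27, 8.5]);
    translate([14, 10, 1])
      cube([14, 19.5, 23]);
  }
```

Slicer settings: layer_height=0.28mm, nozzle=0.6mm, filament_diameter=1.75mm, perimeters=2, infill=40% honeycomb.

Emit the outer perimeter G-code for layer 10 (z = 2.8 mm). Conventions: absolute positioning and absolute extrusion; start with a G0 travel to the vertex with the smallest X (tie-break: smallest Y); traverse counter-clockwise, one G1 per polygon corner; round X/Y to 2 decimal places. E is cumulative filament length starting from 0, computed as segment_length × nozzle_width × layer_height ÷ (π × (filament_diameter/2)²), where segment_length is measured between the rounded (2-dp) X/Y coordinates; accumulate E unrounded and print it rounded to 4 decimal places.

G0 X-19.09 Y19.09 Z2.80
G1 X0.00 Y0.00 E1.8857
G1 X13.79 Y13.79 E3.2478
G1 X6.72 Y20.86 E3.9462
G1 X12.73 Y26.87 E4.5398
G1 X-1.06 Y40.66 E5.9020
G1 X-10.96 Y30.76 E6.8799
G1 X-9.19 Y28.99 E7.0547
G1 X-19.09 Y19.09 E8.0326

At z = 2.8 mm: the 19.5×27 cube contributes its full rectangle; the cube at (14, 10) (footprint 14×19.5) is included at this height; Merging all regions: the regions partially overlap (shared area 93.50 mm²), so overlapping operands fuse into one piece — 1 connected region; (rotated 45° about Z; rotation is an isometry so areas/perimeters/island counts are preserved). The outline is a single polygon with 8 vertices. Extrusion per mm of travel: 0.6 × 0.28 / (π × 0.875²) = 0.069846. Accumulating E over each segment gives final E = 8.0326.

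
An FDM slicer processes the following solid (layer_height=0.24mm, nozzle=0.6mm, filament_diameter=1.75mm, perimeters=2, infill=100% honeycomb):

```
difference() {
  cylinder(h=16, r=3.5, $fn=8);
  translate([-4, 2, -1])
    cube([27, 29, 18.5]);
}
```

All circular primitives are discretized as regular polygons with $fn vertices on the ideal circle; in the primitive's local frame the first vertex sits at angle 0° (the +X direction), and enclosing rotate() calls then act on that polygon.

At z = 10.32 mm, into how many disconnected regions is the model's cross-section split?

1

At z = 10.32 mm: the cylinder: section is a regular 8-gon, circumradius r=3.5; the cube at (-4, 2) is present — its section is the full 27×29 rectangle; After the difference (first − rest): starting from the r=3.5 cylinder, the 27×29 cube at (-4, 2) partially overlaps it — only the 4.98 mm² overlap (of its 783.00 mm²) is removed, clipping the outline — 1 connected region. The result has 1 disconnected region.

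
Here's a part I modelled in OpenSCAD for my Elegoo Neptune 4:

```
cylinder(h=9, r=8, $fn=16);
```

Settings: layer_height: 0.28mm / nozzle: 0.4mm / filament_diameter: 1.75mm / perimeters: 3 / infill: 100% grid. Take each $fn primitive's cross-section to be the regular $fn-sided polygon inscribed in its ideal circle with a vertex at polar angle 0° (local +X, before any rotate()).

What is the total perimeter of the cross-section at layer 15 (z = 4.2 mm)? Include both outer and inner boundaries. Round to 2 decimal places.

At z = 4.2 mm: the r=8 cylinder contributes a regular 16-gon of circumradius 8 (perimeter = 2·16·8.000·sin(180°/16) = 49.94 mm). Overall, the cross-section is a single solid region. Total boundary length (outer) = 49.94 mm.

49.94 mm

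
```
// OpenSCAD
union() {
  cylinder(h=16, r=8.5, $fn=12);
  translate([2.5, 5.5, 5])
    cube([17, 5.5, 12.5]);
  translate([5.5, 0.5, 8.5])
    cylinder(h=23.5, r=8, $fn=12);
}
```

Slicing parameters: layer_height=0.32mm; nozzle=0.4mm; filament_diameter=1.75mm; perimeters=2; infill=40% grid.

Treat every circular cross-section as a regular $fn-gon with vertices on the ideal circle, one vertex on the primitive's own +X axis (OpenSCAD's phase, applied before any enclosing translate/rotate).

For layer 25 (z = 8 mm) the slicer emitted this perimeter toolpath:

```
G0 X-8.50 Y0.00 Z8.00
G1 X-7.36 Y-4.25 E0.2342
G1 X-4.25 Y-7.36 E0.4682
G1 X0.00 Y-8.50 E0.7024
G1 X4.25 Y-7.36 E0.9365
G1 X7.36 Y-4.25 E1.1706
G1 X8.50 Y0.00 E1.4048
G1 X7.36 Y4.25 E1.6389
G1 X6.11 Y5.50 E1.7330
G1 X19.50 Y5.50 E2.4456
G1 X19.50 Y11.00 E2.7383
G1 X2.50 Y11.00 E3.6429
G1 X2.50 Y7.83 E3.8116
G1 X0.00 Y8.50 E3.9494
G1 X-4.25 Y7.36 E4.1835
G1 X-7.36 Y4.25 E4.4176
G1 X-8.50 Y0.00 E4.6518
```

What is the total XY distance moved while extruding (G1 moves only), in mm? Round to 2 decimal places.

87.41 mm

Sum the Euclidean lengths of each G1 segment: total = 87.41 mm.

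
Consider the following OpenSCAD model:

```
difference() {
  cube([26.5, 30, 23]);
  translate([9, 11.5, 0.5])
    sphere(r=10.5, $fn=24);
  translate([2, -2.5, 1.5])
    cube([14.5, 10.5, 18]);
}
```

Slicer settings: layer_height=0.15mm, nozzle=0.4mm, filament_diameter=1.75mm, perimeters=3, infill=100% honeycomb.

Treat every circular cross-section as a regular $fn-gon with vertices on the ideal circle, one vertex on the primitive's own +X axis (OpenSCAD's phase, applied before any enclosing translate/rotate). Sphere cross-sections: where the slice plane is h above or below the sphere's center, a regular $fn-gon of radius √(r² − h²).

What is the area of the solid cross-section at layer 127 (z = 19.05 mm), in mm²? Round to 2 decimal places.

679.00 mm²

At z = 19.05 mm: the 26.5×30 cube contributes its full rectangle (area 795.00 mm²); the sphere at (9, 11.5) is absent (|z−center|=18.550 > r=10.5); the 14.5×10.5 cube at (2, -2.5) contributes its full rectangle (area 152.25 mm²); After the difference (first − rest): starting from the 26.5×30 cube (795.00 mm²), the 14.5×10.5 cube at (2, -2.5) partially overlaps it — only the 116.00 mm² overlap (of its 152.25 mm²) is removed, clipping the outline — area = 679.00 mm². Overall, the cross-section is a single solid region. Net area = 679.00 mm².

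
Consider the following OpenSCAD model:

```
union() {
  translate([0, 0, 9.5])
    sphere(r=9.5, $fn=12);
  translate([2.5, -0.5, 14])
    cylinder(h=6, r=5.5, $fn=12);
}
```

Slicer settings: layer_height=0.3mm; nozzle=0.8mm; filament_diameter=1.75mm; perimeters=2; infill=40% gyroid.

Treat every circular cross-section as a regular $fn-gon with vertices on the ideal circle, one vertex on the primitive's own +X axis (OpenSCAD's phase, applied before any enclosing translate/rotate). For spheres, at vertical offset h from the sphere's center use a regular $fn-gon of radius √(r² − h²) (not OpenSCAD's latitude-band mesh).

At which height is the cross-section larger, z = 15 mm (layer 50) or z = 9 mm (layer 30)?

layer 30 (z = 9 mm)

Layer 50 (z = 15): the r=9.5 sphere slices to a regular 12-gon of circumradius 7.746 (√(r²−h²) with h=5.5 from center) (area = (12/2)·7.746²·sin(360°/12) = 180.00 mm²); the cylinder at (2.5, -0.5): section is a regular 12-gon, circumradius r=5.5 (area = (12/2)·5.500²·sin(360°/12) = 90.75 mm²); Taking the union: the regions partially overlap — summed areas 270.75 mm² minus the doubly-counted overlap 89.17 mm² gives 181.58 mm² — area = 181.58 mm². So its area = 181.58 mm². Layer 30 (z = 9): the sphere: section is a regular 12-gon, circumradius = √(r²−h²) = √(9.5²−0.5²) = 9.487 (area = (12/2)·9.487²·sin(360°/12) = 270.00 mm²); the cylinder at (2.5, -0.5) is not intersected at this z (z outside [14, 20]); Combining (union): only the r=9.5 sphere is present, so the union is just that shape — area = 270.00 mm². So its area = 270.00 mm². Layer 30 is larger (270.00 vs 181.58 mm²).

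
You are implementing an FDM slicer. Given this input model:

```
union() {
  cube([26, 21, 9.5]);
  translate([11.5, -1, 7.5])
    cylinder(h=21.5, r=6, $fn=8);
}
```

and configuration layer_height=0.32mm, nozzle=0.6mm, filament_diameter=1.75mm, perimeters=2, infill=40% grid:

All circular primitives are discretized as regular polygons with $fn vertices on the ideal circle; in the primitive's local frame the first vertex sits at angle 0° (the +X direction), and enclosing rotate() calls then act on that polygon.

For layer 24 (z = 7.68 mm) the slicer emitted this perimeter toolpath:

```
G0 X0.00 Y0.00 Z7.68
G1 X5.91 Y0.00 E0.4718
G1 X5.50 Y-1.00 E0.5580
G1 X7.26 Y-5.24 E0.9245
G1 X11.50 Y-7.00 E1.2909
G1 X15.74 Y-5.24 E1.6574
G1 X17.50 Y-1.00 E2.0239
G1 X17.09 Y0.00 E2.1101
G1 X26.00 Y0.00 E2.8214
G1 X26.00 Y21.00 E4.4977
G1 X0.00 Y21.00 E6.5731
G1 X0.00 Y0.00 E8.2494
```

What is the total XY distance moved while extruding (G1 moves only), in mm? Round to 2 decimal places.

Sum the Euclidean lengths of each G1 segment: total = 103.34 mm.

103.34 mm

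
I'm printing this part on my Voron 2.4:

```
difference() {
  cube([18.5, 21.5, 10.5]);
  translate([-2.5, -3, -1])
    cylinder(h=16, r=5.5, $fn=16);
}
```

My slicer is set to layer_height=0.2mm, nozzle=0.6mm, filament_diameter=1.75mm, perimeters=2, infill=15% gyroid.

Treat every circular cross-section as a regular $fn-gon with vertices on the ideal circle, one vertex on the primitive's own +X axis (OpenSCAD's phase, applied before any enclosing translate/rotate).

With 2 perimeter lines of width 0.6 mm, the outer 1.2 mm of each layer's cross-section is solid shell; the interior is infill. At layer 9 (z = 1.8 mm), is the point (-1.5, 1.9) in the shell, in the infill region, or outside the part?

outside

At z = 1.8 mm: the 18.5×21.5 cube contributes its full rectangle; the cylinder at (-2.5, -3): section is a regular 16-gon, circumradius r=5.5; Subtracting the remaining from the first: starting from the 18.5×21.5 cube, the r=5.5 cylinder at (-2.5, -3) partially overlaps it — only the 2.14 mm² overlap (of its 92.61 mm²) is removed, clipping the outline — 1 connected region. Overall, the cross-section is a single solid region. The nearest boundary edge runs (0.00, 1.82)→(0.00, 21.50); distance from the point to it = 1.50 mm. The point is not inside any of the regions above, so it lies outside the cross-section (1.50 mm from the nearest boundary).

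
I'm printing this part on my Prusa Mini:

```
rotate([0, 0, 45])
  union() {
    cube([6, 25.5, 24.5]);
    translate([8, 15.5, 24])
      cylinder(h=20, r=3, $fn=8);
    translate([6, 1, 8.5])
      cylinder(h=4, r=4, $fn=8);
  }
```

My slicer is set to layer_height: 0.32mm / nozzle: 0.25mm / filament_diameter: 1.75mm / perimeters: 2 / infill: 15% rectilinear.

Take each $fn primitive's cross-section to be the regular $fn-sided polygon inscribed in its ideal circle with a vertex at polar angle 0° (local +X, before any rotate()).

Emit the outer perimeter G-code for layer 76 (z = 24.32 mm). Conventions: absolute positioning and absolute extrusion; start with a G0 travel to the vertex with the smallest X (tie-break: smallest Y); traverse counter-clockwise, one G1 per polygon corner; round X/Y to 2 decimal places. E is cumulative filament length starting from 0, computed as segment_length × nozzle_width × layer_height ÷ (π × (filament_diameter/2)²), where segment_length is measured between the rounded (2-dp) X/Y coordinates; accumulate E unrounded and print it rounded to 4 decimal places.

At z = 24.32 mm: the cube (footprint 6×25.5) is included at this height; the r=3 cylinder at (8, 15.5) contributes a regular 8-gon of circumradius 3; the cylinder at (6, 1) is absent (z outside [8.5, 12.5]); Combining (union): the regions partially overlap (shared area 2.38 mm²), so overlapping operands fuse into one piece — 1 connected region; (rotated 45° about Z; rotation is an isometry so areas/perimeters/island counts are preserved). The outline is a single polygon with 11 vertices. Extrusion per mm of travel: 0.25 × 0.32 / (π × 0.875²) = 0.033260. Accumulating E over each segment gives final E = 2.4000.

G0 X-18.03 Y18.03 Z24.32
G1 X0.00 Y0.00 E0.8481
G1 X4.24 Y4.24 E1.0475
G1 X-5.18 Y13.67 E1.4908
G1 X-3.18 Y14.50 E1.5629
G1 X-2.30 Y16.62 E1.6392
G1 X-3.18 Y18.74 E1.7155
G1 X-5.30 Y19.62 E1.7919
G1 X-7.42 Y18.74 E1.8682
G1 X-8.25 Y16.74 E1.9403
G1 X-13.79 Y22.27 E2.2006
G1 X-18.03 Y18.03 E2.4000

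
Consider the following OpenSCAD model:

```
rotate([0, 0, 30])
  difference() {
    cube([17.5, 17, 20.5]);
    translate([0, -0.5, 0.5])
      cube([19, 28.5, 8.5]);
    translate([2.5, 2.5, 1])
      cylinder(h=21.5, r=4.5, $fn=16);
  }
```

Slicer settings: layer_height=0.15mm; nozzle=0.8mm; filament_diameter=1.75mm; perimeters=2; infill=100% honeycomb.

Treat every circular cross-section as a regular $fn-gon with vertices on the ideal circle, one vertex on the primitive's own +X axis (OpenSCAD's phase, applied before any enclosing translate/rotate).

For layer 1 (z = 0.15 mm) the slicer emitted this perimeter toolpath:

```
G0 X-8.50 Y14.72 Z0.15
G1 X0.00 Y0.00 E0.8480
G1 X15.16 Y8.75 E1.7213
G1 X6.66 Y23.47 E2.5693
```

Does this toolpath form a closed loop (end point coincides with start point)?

no

Start point (G0): (-8.50, 14.72). End point (last G1): the path does not return to the start — open.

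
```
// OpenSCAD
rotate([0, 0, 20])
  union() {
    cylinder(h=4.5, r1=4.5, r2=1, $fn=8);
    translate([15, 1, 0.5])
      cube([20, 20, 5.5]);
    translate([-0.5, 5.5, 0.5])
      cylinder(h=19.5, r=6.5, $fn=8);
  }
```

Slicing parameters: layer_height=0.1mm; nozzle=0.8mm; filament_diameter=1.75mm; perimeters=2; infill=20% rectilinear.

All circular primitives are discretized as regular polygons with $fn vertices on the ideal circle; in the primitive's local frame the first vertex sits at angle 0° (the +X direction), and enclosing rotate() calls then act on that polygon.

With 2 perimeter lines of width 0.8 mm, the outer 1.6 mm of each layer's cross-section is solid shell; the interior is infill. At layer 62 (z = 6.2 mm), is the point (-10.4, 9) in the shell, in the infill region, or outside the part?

outside

At z = 6.2 mm: the cone is absent (z outside [0, 4.5]); the cube at (15, 1) does not reach this height (z outside [0.5, 6]); the r=6.5 cylinder at (-0.5, 5.5) gives a regular 8-gon of circumradius 6.5 (constant along its height); Combining (union): only the r=6.5 cylinder at (-0.5, 5.5) is present, so the union is just that shape — 1 connected region; (rotated 20° about Z; rotation is an isometry so areas/perimeters/island counts are preserved). Overall, the cross-section is a single solid region. Undo the 20° rotation: the query point maps to (-6.695, 12.014) in the un-rotated model frame. The nearest boundary edge runs (-0.50, 12.00)→(-5.10, 10.10); distance from the point to it = 2.50 mm. The point is not inside any of the regions above, so it lies outside the cross-section (2.50 mm from the nearest boundary).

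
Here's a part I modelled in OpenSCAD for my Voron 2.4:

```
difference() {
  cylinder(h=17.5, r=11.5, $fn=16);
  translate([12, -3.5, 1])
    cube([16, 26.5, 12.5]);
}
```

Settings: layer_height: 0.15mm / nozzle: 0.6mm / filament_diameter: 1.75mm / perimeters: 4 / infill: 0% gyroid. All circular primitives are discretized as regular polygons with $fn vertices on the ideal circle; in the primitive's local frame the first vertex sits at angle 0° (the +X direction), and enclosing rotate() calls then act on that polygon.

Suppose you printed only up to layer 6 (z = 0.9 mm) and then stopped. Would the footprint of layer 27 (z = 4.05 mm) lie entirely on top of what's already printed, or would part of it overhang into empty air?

Compare the two slices. At z = 0.9: the r=11.5 cylinder gives a regular 16-gon of circumradius 11.5 (constant along its height) (area = (16/2)·11.500²·sin(360°/16) = 404.88 mm²); the cube at (12, -3.5) does not reach this height (z outside [1, 13.5]); After the difference (first − rest): none of the subtracted shapes is present at this height, so the r=11.5 cylinder is unchanged — area = 404.88 mm². At z = 4.05: the cylinder: section is a regular 16-gon, circumradius r=11.5 (area = (16/2)·11.500²·sin(360°/16) = 404.88 mm²); the 16×26.5 cube at (12, -3.5) contributes its full rectangle (area 424.00 mm²); Taking the first minus the rest: starting from the r=11.5 cylinder (404.88 mm²), the 16×26.5 cube at (12, -3.5) misses the remaining region (no effect) — area = 404.88 mm². Checking containment: the cross-section at z = 4.05 is a subset of the cross-section at z = 0.9.

entirely on top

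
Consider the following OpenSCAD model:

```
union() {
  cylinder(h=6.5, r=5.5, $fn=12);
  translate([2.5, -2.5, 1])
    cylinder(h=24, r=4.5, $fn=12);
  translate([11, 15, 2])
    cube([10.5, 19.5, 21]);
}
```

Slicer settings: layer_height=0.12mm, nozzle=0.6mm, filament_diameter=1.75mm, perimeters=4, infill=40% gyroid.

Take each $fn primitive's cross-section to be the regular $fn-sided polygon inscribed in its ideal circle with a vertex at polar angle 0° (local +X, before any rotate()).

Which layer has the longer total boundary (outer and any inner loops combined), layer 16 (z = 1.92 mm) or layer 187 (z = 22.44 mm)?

layer 187 (z = 22.44 mm)

Layer 16 (z = 1.92): the r=5.5 cylinder contributes a regular 12-gon of circumradius 5.5 (perimeter = 2·12·5.500·sin(180°/12) = 34.16 mm); the r=4.5 cylinder at (2.5, -2.5) gives a regular 12-gon of circumradius 4.5 (constant along its height) (perimeter = 2·12·4.500·sin(180°/12) = 27.95 mm); the cube at (11, 15) does not reach this height (z outside [2, 23]); Taking the union: the regions partially overlap (shared area 40.65 mm²), so the edge portions inside another operand are dropped and the merged outline is re-measured after clipping — boundary = 38.65 mm. So its perimeter = 38.65 mm. Layer 187 (z = 22.44): the cylinder is not intersected at this z (z outside [0, 6.5]); the cylinder at (2.5, -2.5): section is a regular 12-gon, circumradius r=4.5 (perimeter = 2·12·4.500·sin(180°/12) = 27.95 mm); the cube at (11, 15) is present — its section is the full 10.5×19.5 rectangle (perimeter 60.00 mm); Merging all regions: the 2 present regions are separate (no shared area or edge), so areas and boundary lengths simply add and each stays a separate island — boundary = 87.95 mm. So its perimeter = 87.95 mm. Layer 187 is larger (87.95 vs 38.65 mm).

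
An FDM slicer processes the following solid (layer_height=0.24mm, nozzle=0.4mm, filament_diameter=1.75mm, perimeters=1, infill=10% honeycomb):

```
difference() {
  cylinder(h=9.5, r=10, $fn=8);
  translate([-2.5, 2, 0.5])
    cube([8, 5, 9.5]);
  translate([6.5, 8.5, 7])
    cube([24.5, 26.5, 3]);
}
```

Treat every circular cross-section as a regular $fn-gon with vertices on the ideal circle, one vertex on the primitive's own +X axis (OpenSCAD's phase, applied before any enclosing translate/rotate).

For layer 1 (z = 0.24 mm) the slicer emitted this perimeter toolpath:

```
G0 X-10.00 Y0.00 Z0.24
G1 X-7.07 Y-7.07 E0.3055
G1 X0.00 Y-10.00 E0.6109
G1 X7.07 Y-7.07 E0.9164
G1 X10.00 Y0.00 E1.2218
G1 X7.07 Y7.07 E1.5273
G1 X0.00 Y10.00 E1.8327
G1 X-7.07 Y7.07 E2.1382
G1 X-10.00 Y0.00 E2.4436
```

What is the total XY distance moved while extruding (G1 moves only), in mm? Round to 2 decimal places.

61.22 mm

Sum the Euclidean lengths of each G1 segment: total = 61.22 mm.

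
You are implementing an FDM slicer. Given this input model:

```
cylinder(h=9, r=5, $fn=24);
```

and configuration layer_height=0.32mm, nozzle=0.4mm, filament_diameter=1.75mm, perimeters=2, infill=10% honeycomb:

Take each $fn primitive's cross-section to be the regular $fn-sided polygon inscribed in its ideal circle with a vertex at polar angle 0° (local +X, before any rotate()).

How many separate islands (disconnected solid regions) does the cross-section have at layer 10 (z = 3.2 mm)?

1

At z = 3.2 mm: the r=5 cylinder contributes a regular 24-gon of circumradius 5. Overall, the cross-section is a single solid region. Island count = 1.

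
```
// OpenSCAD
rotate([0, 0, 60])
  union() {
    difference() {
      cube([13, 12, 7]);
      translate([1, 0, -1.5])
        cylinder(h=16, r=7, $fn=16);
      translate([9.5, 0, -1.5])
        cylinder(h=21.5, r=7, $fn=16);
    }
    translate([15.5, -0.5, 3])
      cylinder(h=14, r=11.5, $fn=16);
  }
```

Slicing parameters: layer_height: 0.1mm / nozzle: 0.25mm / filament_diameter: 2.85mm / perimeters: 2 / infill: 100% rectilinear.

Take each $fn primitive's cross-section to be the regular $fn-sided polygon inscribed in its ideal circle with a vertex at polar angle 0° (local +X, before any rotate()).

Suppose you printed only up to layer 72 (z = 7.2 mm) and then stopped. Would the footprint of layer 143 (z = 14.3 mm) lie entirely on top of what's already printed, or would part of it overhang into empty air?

entirely on top

Compare the two slices. At z = 7.2: the cube is not intersected at this z (z outside [0, 7]); the cylinder at (1, 0): section is a regular 16-gon, circumradius r=7 (area = (16/2)·7.000²·sin(360°/16) = 150.01 mm²); the cylinder at (9.5, 0): section is a regular 16-gon, circumradius r=7 (area = (16/2)·7.000²·sin(360°/16) = 150.01 mm²); Subtracting the remaining from the first: the first operand is absent here, so nothing remains; the r=11.5 cylinder at (15.5, -0.5) contributes a regular 16-gon of circumradius 11.5 (area = (16/2)·11.500²·sin(360°/16) = 404.88 mm²); Taking the union: only the r=11.5 cylinder at (15.5, -0.5) is present, so the union is just that shape — area = 404.88 mm²; (whole slice rotated 60° about Z — lengths, areas and connectivity unchanged). At z = 14.3: the cube does not reach this height (z outside [0, 7]); the r=7 cylinder at (1, 0) contributes a regular 16-gon of circumradius 7 (area = (16/2)·7.000²·sin(360°/16) = 150.01 mm²); the r=7 cylinder at (9.5, 0) gives a regular 16-gon of circumradius 7 (constant along its height) (area = (16/2)·7.000²·sin(360°/16) = 150.01 mm²); After the difference (first − rest): the first operand is absent here, so nothing remains; the r=11.5 cylinder at (15.5, -0.5) contributes a regular 16-gon of circumradius 11.5 (area = (16/2)·11.500²·sin(360°/16) = 404.88 mm²); Merging all regions: only the r=11.5 cylinder at (15.5, -0.5) is present, so the union is just that shape — area = 404.88 mm²; (rotated 60° about Z; rotation is an isometry so areas/perimeters/island counts are preserved). Checking containment: the cross-section at z = 14.3 is a subset of the cross-section at z = 7.2.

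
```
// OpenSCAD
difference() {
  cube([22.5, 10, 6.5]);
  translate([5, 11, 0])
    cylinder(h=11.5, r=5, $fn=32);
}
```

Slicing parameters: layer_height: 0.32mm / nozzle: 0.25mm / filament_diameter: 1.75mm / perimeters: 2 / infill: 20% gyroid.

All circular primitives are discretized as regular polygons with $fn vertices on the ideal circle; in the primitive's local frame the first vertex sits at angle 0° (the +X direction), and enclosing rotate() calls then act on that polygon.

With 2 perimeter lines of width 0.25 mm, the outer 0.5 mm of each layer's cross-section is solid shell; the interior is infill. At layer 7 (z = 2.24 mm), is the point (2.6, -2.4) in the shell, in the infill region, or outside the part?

outside

At z = 2.24 mm: the cube (footprint 22.5×10) is included at this height; the r=5 cylinder at (5, 11) contributes a regular 32-gon of circumradius 5; Subtracting the remaining from the first: starting from the 22.5×10 cube, the r=5 cylinder at (5, 11) partially overlaps it — only the 29.12 mm² overlap (of its 78.04 mm²) is removed, clipping the outline — 1 connected region. Overall, the cross-section is a single solid region. The nearest boundary edge runs (22.50, 0.00)→(0.00, 0.00); distance from the point to it = 2.40 mm. The point is not inside any of the regions above, so it lies outside the cross-section (2.40 mm from the nearest boundary).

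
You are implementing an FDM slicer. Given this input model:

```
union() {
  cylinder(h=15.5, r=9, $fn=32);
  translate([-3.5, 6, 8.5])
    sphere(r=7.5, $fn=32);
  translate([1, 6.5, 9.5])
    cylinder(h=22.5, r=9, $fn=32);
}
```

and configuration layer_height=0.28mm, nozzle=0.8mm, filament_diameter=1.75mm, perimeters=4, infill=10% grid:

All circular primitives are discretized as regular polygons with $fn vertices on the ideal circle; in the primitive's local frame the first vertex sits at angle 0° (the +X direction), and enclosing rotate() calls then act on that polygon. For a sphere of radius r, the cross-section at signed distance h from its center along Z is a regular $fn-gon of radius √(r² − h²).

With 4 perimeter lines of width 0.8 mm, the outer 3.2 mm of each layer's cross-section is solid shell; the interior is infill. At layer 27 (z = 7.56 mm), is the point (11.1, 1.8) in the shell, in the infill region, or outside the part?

outside

At z = 7.56 mm: the r=9 cylinder gives a regular 32-gon of circumradius 9 (constant along its height); the r=7.5 sphere at (-3.5, 6) contributes a regular 32-gon of circumradius √(7.5²−0.94²) = 7.441; the cylinder at (1, 6.5) is absent (z outside [9.5, 32]); Merging all regions: the regions partially overlap (shared area 99.39 mm²), so overlapping operands fuse into one piece — 1 connected region. Overall, the cross-section is a single solid region. The nearest boundary edge runs (8.83, 1.76)→(9.00, 0.00); distance from the point to it = 2.27 mm. The point is not inside any of the regions above, so it lies outside the cross-section (2.27 mm from the nearest boundary).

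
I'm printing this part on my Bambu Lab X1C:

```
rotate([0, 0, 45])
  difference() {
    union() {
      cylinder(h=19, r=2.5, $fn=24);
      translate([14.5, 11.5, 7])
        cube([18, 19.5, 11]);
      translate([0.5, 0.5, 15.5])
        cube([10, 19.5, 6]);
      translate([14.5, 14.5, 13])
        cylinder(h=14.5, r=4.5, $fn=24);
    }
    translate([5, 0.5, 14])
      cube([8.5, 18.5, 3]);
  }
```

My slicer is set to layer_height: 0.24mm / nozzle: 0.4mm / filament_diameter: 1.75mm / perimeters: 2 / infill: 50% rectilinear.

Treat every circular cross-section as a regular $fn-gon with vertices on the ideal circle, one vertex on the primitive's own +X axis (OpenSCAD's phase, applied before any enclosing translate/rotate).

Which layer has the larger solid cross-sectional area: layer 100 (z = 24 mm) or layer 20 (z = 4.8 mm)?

Layer 100 (z = 24): the cylinder is absent (z outside [0, 19]); the cube at (14.5, 11.5) is not intersected at this z (z outside [7, 18]); the cube at (0.5, 0.5) is absent (z outside [15.5, 21.5]); the r=4.5 cylinder at (14.5, 14.5) contributes a regular 24-gon of circumradius 4.5 (area = (24/2)·4.500²·sin(360°/24) = 62.89 mm²); Combining (union): only the r=4.5 cylinder at (14.5, 14.5) is present, so the union is just that shape — area = 62.89 mm²; the cube at (5, 0.5) is absent (z outside [14, 17]); Subtracting the remaining from the first: none of the subtracted shapes is present at this height, so that combined region is unchanged — area = 62.89 mm²; (rotated 45° about Z; rotation is an isometry so areas/perimeters/island counts are preserved). So its area = 62.89 mm². Layer 20 (z = 4.8): the r=2.5 cylinder gives a regular 24-gon of circumradius 2.5 (constant along its height) (area = (24/2)·2.500²·sin(360°/24) = 19.41 mm²); the cube at (14.5, 11.5) is not intersected at this z (z outside [7, 18]); the cube at (0.5, 0.5) does not reach this height (z outside [15.5, 21.5]); the cylinder at (14.5, 14.5) is not intersected at this z (z outside [13, 27.5]); Taking the union: only the r=2.5 cylinder is present, so the union is just that shape — area = 19.41 mm²; the cube at (5, 0.5) does not reach this height (z outside [14, 17]); Subtracting the remaining from the first: none of the subtracted shapes is present at this height, so that combined region is unchanged — area = 19.41 mm²; (whole slice rotated 45° about Z — lengths, areas and connectivity unchanged). So its area = 19.41 mm². Layer 100 is larger (62.89 vs 19.41 mm²).

layer 100 (z = 24 mm)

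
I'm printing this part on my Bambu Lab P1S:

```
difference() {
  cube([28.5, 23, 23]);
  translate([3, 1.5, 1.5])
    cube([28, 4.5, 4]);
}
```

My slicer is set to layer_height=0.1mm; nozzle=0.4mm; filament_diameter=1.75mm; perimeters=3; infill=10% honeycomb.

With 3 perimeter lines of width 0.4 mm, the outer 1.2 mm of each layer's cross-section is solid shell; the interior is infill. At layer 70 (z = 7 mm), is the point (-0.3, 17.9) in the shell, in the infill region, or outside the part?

outside

At z = 7 mm: the cube (footprint 28.5×23) is included at this height; the cube at (3, 1.5) is absent (z outside [1.5, 5.5]); Subtracting the remaining from the first: none of the subtracted shapes is present at this height, so the 28.5×23 cube is unchanged — 1 connected region. Overall, the cross-section is a single solid region. The nearest boundary edge runs (0.00, 23.00)→(0.00, 0.00); distance from the point to it = 0.30 mm. The point is not inside any of the regions above, so it lies outside the cross-section (0.30 mm from the nearest boundary).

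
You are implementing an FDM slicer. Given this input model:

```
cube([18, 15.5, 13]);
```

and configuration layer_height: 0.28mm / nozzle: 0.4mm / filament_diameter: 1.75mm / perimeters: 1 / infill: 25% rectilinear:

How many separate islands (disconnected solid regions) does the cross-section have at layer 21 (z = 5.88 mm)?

1

At z = 5.88 mm: the 18×15.5 cube contributes its full rectangle. Overall, the cross-section is a single solid region. Island count = 1.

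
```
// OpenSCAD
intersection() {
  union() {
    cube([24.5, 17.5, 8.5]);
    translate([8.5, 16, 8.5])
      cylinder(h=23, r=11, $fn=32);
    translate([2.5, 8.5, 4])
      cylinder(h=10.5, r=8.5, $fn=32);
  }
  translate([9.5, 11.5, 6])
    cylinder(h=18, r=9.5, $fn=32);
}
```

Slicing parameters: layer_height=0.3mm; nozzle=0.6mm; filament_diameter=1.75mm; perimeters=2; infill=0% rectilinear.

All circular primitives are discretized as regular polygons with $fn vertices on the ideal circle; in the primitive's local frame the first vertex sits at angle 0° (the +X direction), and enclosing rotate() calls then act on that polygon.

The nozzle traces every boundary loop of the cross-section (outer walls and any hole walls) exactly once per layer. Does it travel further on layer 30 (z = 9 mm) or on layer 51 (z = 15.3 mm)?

Layer 30 (z = 9): the cube is absent (z outside [0, 8.5]); the r=11 cylinder at (8.5, 16) gives a regular 32-gon of circumradius 11 (constant along its height) (perimeter = 2·32·11.000·sin(180°/32) = 69.00 mm); the cylinder at (2.5, 8.5): section is a regular 32-gon, circumradius r=8.5 (perimeter = 2·32·8.500·sin(180°/32) = 53.32 mm); Combining (union): the regions partially overlap (shared area 115.72 mm²), so the edge portions inside another operand are dropped and the merged outline is re-measured after clipping — boundary = 81.84 mm; the cylinder at (9.5, 11.5): section is a regular 32-gon, circumradius r=9.5 (perimeter = 2·32·9.500·sin(180°/32) = 59.59 mm); Keeping only the common overlap: the r=9.5 cylinder at (9.5, 11.5) partially overlaps that combined region; clipping to the common part keeps 250.57 mm² — boundary = 57.93 mm. So its perimeter = 57.93 mm. Layer 51 (z = 15.3): the cube is not intersected at this z (z outside [0, 8.5]); the cylinder at (8.5, 16): section is a regular 32-gon, circumradius r=11 (perimeter = 2·32·11.000·sin(180°/32) = 69.00 mm); the cylinder at (2.5, 8.5) does not reach this height (z outside [4, 14.5]); Taking the union: only the r=11 cylinder at (8.5, 16) is present, so the union is just that shape — boundary = 69.00 mm; the cylinder at (9.5, 11.5): section is a regular 32-gon, circumradius r=9.5 (perimeter = 2·32·9.500·sin(180°/32) = 59.59 mm); Keeping only the common overlap: the r=9.5 cylinder at (9.5, 11.5) partially overlaps that combined region; clipping to the common part keeps 231.20 mm² — boundary = 54.50 mm. So its perimeter = 54.50 mm. Layer 30 is larger (57.93 vs 54.50 mm).

layer 30 (z = 9 mm)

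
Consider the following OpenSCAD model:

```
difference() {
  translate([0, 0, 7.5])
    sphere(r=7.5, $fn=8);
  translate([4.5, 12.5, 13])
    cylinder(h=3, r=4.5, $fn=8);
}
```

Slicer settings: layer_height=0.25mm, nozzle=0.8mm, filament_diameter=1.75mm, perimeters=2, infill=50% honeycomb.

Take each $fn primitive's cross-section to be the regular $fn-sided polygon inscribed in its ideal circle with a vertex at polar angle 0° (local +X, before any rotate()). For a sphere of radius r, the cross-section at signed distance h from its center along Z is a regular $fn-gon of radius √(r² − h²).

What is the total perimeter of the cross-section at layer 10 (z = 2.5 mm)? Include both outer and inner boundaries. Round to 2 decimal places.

34.23 mm

At z = 2.5 mm: the r=7.5 sphere slices to a regular 8-gon of circumradius 5.590 (√(r²−h²) with h=5 from center) (perimeter = 2·8·5.590·sin(180°/8) = 34.23 mm); the cylinder at (4.5, 12.5) does not reach this height (z outside [13, 16]); Subtracting the remaining from the first: none of the subtracted shapes is present at this height, so the r=7.5 sphere is unchanged — boundary = 34.23 mm. Overall, the cross-section is a single solid region. Total boundary length (outer) = 34.23 mm.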